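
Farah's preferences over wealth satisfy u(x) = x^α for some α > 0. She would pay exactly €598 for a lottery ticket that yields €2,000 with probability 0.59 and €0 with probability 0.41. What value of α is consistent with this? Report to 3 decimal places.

α ≈ 0.437

EU(lottery) = 0.59·2000^α + 0.41·0 = 0.59·2000^α.
Indifference: 598^α = 0.59·2000^α, so (598/2000)^α = 0.59.
Take logs: α = ln 0.59 / ln(598/2000) ≈ 0.43703.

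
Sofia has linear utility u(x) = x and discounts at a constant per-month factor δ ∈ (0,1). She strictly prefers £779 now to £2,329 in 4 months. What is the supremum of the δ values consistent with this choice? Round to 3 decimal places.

δ < 0.760

Under u(x) = x this choice says 779 > δ^4·2329.
So δ^4 < 779/2329 = 0.33448; taking the 4th root of both positive sides preserves the inequality.
δ < 0.33448^(1/4) = 0.760.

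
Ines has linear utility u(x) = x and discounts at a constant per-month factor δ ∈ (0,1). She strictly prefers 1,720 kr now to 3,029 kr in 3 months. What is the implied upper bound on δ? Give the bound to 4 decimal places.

δ < 0.8281

The preference means 1720 > δ^3·3029.
So δ^3 < 1720/3029 = 0.56784; taking the cube root of both positive sides preserves the inequality.
δ < 0.56784^(1/3) = 0.8281.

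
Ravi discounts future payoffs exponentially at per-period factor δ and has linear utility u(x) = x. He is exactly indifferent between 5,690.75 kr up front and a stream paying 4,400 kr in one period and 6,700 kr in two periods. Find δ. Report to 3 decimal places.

δ ≈ 0.650

Equating present values: 5690.75 = 4400δ + 6700δ².
Rearranged: 6700δ² + 4400δ − 5690.75 = 0.
By the quadratic formula (taking the positive root), δ = (−4400 + √171872100.00) / 13400 ≈ 0.650.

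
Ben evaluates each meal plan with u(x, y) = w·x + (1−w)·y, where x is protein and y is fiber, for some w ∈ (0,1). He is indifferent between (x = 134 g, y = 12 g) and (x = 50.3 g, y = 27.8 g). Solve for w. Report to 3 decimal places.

Indifference: w·134 + (1−w)·12 = w·50.3 + (1−w)·27.8.
Collecting terms: w·83.7 = (1−w)·15.8.
Hence w = 15.8/(83.7+15.8) = 15.8/99.5 = 0.159.

w = 0.159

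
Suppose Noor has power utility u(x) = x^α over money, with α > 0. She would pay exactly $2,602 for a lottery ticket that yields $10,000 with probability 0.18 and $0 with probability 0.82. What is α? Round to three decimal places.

Since u(0) = 0, the lottery's EU is 0.18·10000^α.
Equating: 2602^α = 0.18·10000^α, i.e. 0.2602^α = 0.18.
Take logs: α = ln 0.18 / ln(2602/10000) ≈ 1.27371.

α ≈ 1.274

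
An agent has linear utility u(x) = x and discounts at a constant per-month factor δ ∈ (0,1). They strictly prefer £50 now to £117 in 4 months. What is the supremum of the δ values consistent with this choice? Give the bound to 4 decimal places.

Comparing present values: 50 > δ^4·117.
Dividing by 117: δ^4 < 0.42735. Both sides are positive, so the 4th root keeps the direction.
δ < (50/117)^(1/4) ≈ 0.8085.

δ < 0.8085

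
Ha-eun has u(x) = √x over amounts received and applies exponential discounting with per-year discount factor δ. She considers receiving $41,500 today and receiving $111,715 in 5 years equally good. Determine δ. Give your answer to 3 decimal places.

δ ≈ 0.906

Equating discounted utilities: u(41500) = δ^5·u(111715) ⇒ δ^5 = u(41500)/u(111715).
Since u(x) = √x, δ^5 = √(41500/111715) = 0.60949.
Hence δ = (0.60949)^(1/5) = 0.90572.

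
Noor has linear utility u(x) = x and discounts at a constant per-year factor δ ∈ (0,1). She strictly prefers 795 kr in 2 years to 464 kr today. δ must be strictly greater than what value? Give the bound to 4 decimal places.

δ > 0.7640

The preference means 464 < δ^2·795.
Hence δ^2 > 464/795 = 0.58365, and x ↦ x^(1/2) is increasing on (0,∞).
δ > 0.58365^(1/2) = 0.7640.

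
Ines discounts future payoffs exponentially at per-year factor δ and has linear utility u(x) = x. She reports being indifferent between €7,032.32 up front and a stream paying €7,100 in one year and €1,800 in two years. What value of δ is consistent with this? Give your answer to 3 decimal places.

The stream is worth 7100δ + 1800δ² today, so 7100δ + 1800δ² = 7032.32.
Rearranged: 1800δ² + 7100δ − 7032.32 = 0.
The positive root is δ = [−7100 + √(7100² + 4·1800·7032.32)] / (2·1800) = (−7100 + 10052.000)/3600 ≈ 0.820.

δ ≈ 0.820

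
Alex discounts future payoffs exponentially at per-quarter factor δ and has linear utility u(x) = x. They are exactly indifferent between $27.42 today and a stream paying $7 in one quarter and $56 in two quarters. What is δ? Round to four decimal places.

Present value of the stream is 7·δ + 56·δ². Indifference gives 7δ + 56δ² = 27.42.
So 56δ² + 7δ − 27.42 = 0.
δ = (−7 + √(7² + 4·56·27.42)) / (2·56) = (−7 + √6191.08) / 112 ≈ 0.6400.

δ ≈ 0.6400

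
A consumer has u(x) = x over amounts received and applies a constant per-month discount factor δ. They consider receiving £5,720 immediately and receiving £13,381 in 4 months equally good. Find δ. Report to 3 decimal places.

δ ≈ 0.809

Equating discounted utilities: u(5720) = δ^4·u(13381) ⇒ δ^4 = u(5720)/u(13381).
With u(x) = x: δ^4 = 5720/13381 = 0.42747.
Taking the 4th root: δ = 0.42747^(1/4) ≈ 0.809.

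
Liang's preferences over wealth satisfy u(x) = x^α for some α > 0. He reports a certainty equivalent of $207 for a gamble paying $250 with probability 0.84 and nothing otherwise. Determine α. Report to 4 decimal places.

Since u(0) = 0, the lottery's EU is 0.84·250^α.
Equating: 207^α = 0.84·250^α, i.e. 0.8280^α = 0.84.
Take logs: α = ln 0.84 / ln(207/250) ≈ 0.923765.

α ≈ 0.9238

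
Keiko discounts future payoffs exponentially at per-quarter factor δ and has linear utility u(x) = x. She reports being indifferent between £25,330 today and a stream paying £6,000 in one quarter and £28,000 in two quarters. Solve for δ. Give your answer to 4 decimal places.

δ ≈ 0.8500

Present value of the stream is 6000·δ + 28000·δ². Indifference gives 6000δ + 28000δ² = 25330.
That is, 28000δ² + 6000δ − 25330 = 0, a quadratic in δ.
δ = (−6000 + √(6000² + 4·28000·25330)) / (2·28000) = (−6000 + √2872960000.00) / 56000 ≈ 0.8500.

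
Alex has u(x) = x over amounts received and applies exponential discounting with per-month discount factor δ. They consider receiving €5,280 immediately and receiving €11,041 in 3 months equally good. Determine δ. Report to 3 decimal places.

δ ≈ 0.782

Equating discounted utilities: u(5280) = δ^3·u(11041) ⇒ δ^3 = u(5280)/u(11041).
With u(x) = x: δ^3 = 5280/11041 = 0.47822.
Taking the cube root: δ = 0.47822^(1/3) ≈ 0.782.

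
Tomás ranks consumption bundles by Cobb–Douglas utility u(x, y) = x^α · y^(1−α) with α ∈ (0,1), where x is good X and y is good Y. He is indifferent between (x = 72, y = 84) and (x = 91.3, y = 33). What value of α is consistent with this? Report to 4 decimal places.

α ≈ 0.7973

The Cobb–Douglas utilities coincide, so 72^α·84^(1−α) = 91.3^α·33^(1−α).
Taking logs: α·ln 72 + (1−α)·ln 84 = α·ln 91.3 + (1−α)·ln 33, i.e. α·-0.2374847 = (1−α)·-0.9343092.
Thus α·(-1.1717939) = -0.9343092, so α = -0.9343092/-1.1717939 ≈ 0.7973.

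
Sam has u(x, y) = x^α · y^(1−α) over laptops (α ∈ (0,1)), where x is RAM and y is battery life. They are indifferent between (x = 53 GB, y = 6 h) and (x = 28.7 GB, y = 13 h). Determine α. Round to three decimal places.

α ≈ 0.558

Indifference: 53^α · 6^(1−α) = 28.7^α · 13^(1−α).
Taking logs: α·ln 53 + (1−α)·ln 6 = α·ln 28.7 + (1−α)·ln 13, i.e. α·0.613395 = (1−α)·0.773190.
So α/(1−α) = (0.773190)/(0.613395) = 1.260509, and α = 1.260509/2.260509 ≈ 0.558.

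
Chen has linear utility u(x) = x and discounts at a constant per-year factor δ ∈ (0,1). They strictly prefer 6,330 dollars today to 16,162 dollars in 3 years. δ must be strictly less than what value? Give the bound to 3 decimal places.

The preference means 6330 > δ^3·16162.
Dividing by 16162: δ^3 < 0.39166. Both sides are positive, so the cube root keeps the direction.
δ < 0.39166^(1/3) = 0.732.

δ < 0.732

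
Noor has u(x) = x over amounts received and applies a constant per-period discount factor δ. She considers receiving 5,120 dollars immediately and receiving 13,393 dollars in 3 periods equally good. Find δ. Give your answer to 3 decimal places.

Equating discounted utilities: u(5120) = δ^3·u(13393) ⇒ δ^3 = u(5120)/u(13393).
With u(x) = x: δ^3 = 5120/13393 = 0.38229.
Hence δ = (0.38229)^(1/3) = 0.72577.

δ ≈ 0.726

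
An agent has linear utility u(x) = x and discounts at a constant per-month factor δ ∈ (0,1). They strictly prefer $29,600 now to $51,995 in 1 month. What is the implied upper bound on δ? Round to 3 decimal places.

Under u(x) = x this choice says 29600 > δ·51995.
So δ < 29600/51995 = 0.56929.

δ < 0.569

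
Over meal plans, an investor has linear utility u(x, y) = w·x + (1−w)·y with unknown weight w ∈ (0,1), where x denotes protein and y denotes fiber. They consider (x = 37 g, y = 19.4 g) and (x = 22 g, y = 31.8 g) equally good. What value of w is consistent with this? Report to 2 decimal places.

Indifference: w·37 + (1−w)·19.4 = w·22 + (1−w)·31.8.
Rearranging, 15·w − 12.4·(1−w) = 0.
So w/(1−w) = 12.4/15 = 0.8267, giving w = 12.4/(15+12.4) = 0.45.

w = 0.45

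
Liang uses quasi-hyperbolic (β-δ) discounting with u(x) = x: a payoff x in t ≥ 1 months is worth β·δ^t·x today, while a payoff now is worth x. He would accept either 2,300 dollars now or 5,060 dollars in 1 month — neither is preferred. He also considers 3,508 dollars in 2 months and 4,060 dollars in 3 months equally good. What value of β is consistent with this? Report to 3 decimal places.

Both payoffs in the second observation are in the future, so β drops out: δ^2·3508 = δ^3·4060 ⇒ δ = 3508/4060 = 0.86404.
The first indifference: 2300 = β·δ·5060, so β = 2300/(δ·5060) = 2300/(0.86404·5060) ≈ 0.526.

β ≈ 0.526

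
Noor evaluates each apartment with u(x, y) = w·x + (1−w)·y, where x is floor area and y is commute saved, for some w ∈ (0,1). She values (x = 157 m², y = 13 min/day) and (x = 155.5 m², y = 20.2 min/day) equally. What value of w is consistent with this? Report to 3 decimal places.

w = 0.828

u(157,13) = u(155.5,20.2) means w·157 + (1−w)·13 = w·155.5 + (1−w)·20.2.
w·(157−155.5) = (1−w)·(20.2−13), i.e. w·1.5 = (1−w)·7.2.
So w/(1−w) = 7.2/1.5 = 4.8000, giving w = 7.2/(1.5+7.2) = 0.828.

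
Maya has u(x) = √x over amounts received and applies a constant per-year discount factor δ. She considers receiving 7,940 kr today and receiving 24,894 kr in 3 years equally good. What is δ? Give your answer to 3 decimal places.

Indifference means u(7940) = δ^3 · u(24894), so δ^3 = u(7940)/u(24894).
Since u(x) = √x, δ^3 = √(7940/24894) = 0.56476.
Hence δ = (0.56476)^(1/3) = 0.82659.

δ ≈ 0.827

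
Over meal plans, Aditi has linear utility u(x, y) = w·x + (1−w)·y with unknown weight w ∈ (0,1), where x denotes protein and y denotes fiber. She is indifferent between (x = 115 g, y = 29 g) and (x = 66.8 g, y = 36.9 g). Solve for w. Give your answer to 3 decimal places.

u(115,29) = u(66.8,36.9) means w·115 + (1−w)·29 = w·66.8 + (1−w)·36.9.
Collecting terms: w·48.2 = (1−w)·7.9.
The marginal rate of substitution is 7.9/48.2, so w = 7.9/(48.2+7.9) = 0.141.

w = 0.141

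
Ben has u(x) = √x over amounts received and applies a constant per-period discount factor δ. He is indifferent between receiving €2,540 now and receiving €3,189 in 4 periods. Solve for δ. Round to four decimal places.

The payoff in 4 periods is discounted by δ^4, so u(2540) = δ^4·u(3189) and δ^4 = u(2540)/u(3189).
With u(x) = √x: δ^4 = √2540/√3189 = √(2540/3189) = 0.89246.
Hence δ = (0.89246)^(1/4) = 0.971958.

δ ≈ 0.9720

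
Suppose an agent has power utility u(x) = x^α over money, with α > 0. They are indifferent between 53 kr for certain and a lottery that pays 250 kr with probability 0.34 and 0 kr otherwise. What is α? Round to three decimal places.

The lottery's expected utility is 0.34·u(250) + 0.66·u(0) = 0.34·250^α (since u(0) = 0 for α > 0).
Indifference: 53^α = 0.34·250^α, so (53/250)^α = 0.34.
α = ln(0.34) / ln(53/250) = -1.078810/-1.551169 ≈ 0.695.

α ≈ 0.695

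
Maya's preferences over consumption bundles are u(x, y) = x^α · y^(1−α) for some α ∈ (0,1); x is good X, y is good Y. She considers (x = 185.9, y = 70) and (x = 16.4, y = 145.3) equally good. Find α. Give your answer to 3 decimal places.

Indifference: 185.9^α · 70^(1−α) = 16.4^α · 145.3^(1−α).
Rearrange to (185.9/16.4)^α = (145.3/70)^(1−α) and take logs: α·2.427928 = (1−α)·0.730305.
So α/(1−α) = (0.730305)/(2.427928) = 0.300794, and α = 0.300794/1.300794 ≈ 0.231.

α ≈ 0.231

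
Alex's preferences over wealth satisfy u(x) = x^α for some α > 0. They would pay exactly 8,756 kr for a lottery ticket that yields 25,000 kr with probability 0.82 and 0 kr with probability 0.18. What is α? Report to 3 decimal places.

α ≈ 0.189

The lottery's expected utility is 0.82·u(25000) + 0.18·u(0) = 0.82·25000^α (since u(0) = 0 for α > 0).
Indifference: 8756^α = 0.82·25000^α, so (8756/25000)^α = 0.82.
α = ln(0.82) / ln(8756/25000) = -0.198451/-1.049137 ≈ 0.189.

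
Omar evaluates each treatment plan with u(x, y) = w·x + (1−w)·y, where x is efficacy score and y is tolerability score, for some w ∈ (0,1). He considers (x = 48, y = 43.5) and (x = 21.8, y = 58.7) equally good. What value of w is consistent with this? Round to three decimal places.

w = 0.367

u(48,43.5) = u(21.8,58.7) means w·48 + (1−w)·43.5 = w·21.8 + (1−w)·58.7.
w·(48−21.8) = (1−w)·(58.7−43.5), i.e. w·26.2 = (1−w)·15.2.
The marginal rate of substitution is 15.2/26.2, so w = 15.2/(26.2+15.2) = 0.367.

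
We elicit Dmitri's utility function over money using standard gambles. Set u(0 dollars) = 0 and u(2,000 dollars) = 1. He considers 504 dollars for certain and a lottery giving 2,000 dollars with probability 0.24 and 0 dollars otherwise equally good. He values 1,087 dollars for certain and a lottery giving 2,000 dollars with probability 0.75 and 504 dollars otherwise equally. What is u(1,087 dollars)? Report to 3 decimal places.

0.810

First, u(504 dollars) = 0.24·u(2,000 dollars) + 0.76·u(0 dollars) = 0.24.
Chaining: u(1,087 dollars) = 0.75·1.00 + 0.25·0.24 = 0.8100.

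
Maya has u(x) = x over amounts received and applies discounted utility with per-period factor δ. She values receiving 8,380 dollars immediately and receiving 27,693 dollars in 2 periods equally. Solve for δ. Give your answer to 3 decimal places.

The payoff in 2 periods is discounted by δ^2, so u(8380) = δ^2·u(27693) and δ^2 = u(8380)/u(27693).
With u(x) = x: δ^2 = 8380/27693 = 0.30260.
Taking the square root: δ = 0.30260^(1/2) ≈ 0.550.

δ ≈ 0.550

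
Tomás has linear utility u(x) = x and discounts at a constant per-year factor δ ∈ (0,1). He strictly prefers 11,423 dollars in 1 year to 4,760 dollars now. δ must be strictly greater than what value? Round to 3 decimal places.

δ > 0.417

Comparing present values: 4760 < δ·11423.
So δ > 4760/11423 = 0.41670.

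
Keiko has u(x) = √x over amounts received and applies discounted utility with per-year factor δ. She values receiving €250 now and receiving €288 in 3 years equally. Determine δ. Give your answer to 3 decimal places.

δ ≈ 0.977

Indifference means u(250) = δ^3 · u(288), so δ^3 = u(250)/u(288).
Since u(x) = √x, δ^3 = √(250/288) = 0.93169.
Hence δ = (0.93169)^(1/3) = 0.97669.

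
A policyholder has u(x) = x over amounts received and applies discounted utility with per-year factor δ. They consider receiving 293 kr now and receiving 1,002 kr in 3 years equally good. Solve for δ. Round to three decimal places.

δ ≈ 0.664

Indifference means u(293) = δ^3 · u(1002), so δ^3 = u(293)/u(1002).
With u(x) = x: δ^3 = 293/1002 = 0.29242.
Hence δ = (0.29242)^(1/3) = 0.66374.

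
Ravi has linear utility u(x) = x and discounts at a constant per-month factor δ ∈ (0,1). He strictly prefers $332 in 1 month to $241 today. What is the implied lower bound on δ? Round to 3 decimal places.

δ > 0.726

Comparing present values: 241 < δ·332.
Dividing through by 332 gives δ > 0.72590.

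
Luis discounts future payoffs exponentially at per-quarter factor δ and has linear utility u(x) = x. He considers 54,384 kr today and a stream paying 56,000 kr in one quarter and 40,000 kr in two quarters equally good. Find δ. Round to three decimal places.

δ ≈ 0.660

The stream is worth 56000δ + 40000δ² today, so 56000δ + 40000δ² = 54384.
That is, 40000δ² + 56000δ − 54384 = 0, a quadratic in δ.
δ = (−56000 + √(56000² + 4·40000·54384)) / (2·40000) = (−56000 + √11837440000.00) / 80000 ≈ 0.660.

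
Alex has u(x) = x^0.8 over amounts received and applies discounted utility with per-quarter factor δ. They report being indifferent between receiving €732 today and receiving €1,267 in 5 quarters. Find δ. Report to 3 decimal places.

δ ≈ 0.916

Indifference means u(732) = δ^5 · u(1267), so δ^5 = u(732)/u(1267).
Since u(x) = x^0.8, δ^5 = (732/1267)^0.8 = 0.57774^0.8 = 0.64474.
Taking the 5th root: δ = 0.64474^(1/5) ≈ 0.916.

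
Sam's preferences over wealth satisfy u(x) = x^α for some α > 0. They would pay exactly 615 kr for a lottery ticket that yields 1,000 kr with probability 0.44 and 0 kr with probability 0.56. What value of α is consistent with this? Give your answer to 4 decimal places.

α ≈ 1.6888

The lottery's expected utility is 0.44·u(1000) + 0.56·u(0) = 0.44·1000^α (since u(0) = 0 for α > 0).
Indifference: 615^α = 0.44·1000^α, so (615/1000)^α = 0.44.
α = ln(0.44) / ln(615/1000) = -0.8209806/-0.4861330 ≈ 1.6888.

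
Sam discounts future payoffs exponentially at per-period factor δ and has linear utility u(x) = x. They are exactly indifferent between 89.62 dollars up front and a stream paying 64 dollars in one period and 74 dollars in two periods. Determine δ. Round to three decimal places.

δ ≈ 0.750

Equating present values: 89.62 = 64δ + 74δ².
That is, 74δ² + 64δ − 89.62 = 0, a quadratic in δ.
By the quadratic formula (taking the positive root), δ = (−64 + √30623.52) / 148 ≈ 0.750.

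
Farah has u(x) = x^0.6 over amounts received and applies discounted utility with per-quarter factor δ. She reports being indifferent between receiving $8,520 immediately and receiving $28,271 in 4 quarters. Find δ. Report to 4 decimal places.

δ ≈ 0.8353

Indifference means u(8520) = δ^4 · u(28271), so δ^4 = u(8520)/u(28271).
With u(x) = x^0.6: δ^4 = 8520^0.6/28271^0.6 = (8520/28271)^0.6 = 0.48692.
So δ = 0.48692^(1/4) ≈ 0.8353.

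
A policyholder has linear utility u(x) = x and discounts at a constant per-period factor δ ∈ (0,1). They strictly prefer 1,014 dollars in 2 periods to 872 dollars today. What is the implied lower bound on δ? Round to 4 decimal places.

Comparing present values: 872 < δ^2·1014.
Dividing by 1014: δ^2 > 0.85996. Both sides are positive, so the square root keeps the direction.
δ > 0.85996^(1/2) = 0.9273.

δ > 0.9273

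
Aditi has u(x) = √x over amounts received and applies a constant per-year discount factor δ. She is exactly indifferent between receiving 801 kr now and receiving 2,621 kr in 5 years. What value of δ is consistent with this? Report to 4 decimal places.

δ ≈ 0.8882

Equating discounted utilities: u(801) = δ^5·u(2621) ⇒ δ^5 = u(801)/u(2621).
With u(x) = √x: δ^5 = √801/√2621 = √(801/2621) = 0.55282.
Taking the 5th root: δ = 0.55282^(1/5) ≈ 0.8882.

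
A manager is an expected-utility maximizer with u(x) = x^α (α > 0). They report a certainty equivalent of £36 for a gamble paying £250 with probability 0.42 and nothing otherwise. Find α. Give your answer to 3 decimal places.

α ≈ 0.448

The lottery's expected utility is 0.42·u(250) + 0.58·u(0) = 0.42·250^α (since u(0) = 0 for α > 0).
Setting u(36) equal to that: 36^α = 0.42·250^α ⇒ (36/250)^α = 0.42.
Take logs: α = ln 0.42 / ln(36/250) ≈ 0.44764.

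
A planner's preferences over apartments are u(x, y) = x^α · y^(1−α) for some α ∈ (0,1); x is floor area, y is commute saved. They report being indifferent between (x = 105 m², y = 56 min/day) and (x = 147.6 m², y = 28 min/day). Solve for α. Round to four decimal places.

α ≈ 0.6706

The Cobb–Douglas utilities coincide, so 105^α·56^(1−α) = 147.6^α·28^(1−α).
Taking logs: α·ln 105 + (1−α)·ln 56 = α·ln 147.6 + (1−α)·ln 28, i.e. α·-0.3405456 = (1−α)·-0.6931472.
With A = -0.3405456 and B = -0.6931472: α·A = (1−α)·B, so α = B/(A+B) = -0.6931472/-1.0336928 ≈ 0.6706.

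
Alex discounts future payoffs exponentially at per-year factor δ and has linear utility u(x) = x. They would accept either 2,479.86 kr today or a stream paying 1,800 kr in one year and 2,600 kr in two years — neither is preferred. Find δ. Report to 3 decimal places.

The stream is worth 1800δ + 2600δ² today, so 1800δ + 2600δ² = 2479.86.
Rearranged: 2600δ² + 1800δ − 2479.86 = 0.
By the quadratic formula (taking the positive root), δ = (−1800 + √29030544.00) / 5200 ≈ 0.690.

δ ≈ 0.690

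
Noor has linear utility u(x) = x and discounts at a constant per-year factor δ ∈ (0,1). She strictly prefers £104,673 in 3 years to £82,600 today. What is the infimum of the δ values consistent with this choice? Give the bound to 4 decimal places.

The preference means 82600 < δ^3·104673.
Hence δ^3 > 82600/104673 = 0.78912, and x ↦ x^(1/3) is increasing on (0,∞).
δ > (82600/104673)^(1/3) ≈ 0.9241.

δ > 0.9241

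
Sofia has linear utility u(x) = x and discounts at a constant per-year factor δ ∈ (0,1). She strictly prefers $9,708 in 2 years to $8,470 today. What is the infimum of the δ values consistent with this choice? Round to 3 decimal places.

Comparing present values: 8470 < δ^2·9708.
So δ^2 > 8470/9708 = 0.87248; taking the square root of both positive sides preserves the inequality.
δ > (8470/9708)^(1/2) ≈ 0.934.

δ > 0.934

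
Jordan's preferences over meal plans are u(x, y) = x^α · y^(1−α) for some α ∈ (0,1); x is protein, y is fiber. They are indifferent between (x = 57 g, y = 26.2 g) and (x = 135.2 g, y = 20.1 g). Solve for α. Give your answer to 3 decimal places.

α ≈ 0.235

The Cobb–Douglas utilities coincide, so 57^α·26.2^(1−α) = 135.2^α·20.1^(1−α).
Taking logs: α·ln 57 + (1−α)·ln 26.2 = α·ln 135.2 + (1−α)·ln 20.1, i.e. α·-0.863704 = (1−α)·-0.265040.
So α/(1−α) = (-0.265040)/(-0.863704) = 0.306864, and α = 0.306864/1.306864 ≈ 0.235.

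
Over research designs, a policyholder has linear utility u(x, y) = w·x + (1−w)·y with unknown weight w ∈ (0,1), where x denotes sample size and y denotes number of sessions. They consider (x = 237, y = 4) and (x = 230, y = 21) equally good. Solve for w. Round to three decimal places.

u(237,4) = u(230,21) means w·237 + (1−w)·4 = w·230 + (1−w)·21.
Rearranging, 7·w − 17·(1−w) = 0.
The marginal rate of substitution is 17/7, so w = 17/(7+17) = 0.708.

w = 0.708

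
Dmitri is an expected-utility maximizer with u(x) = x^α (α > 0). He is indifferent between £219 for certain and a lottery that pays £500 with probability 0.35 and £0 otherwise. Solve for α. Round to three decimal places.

α ≈ 1.272

EU(lottery) = 0.35·500^α + 0.65·0 = 0.35·500^α.
Equating: 219^α = 0.35·500^α, i.e. 0.4380^α = 0.35.
Taking logs: α·ln(219/500) = ln(0.35), so α = -1.049822 / -0.825536 ≈ 1.272.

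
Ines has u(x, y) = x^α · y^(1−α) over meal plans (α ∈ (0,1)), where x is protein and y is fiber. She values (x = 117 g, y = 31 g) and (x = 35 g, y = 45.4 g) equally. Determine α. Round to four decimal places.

α ≈ 0.2402

Set the two utilities equal: 117^α·31^(1−α) = 35^α·45.4^(1−α).
(117/35)^α = (45.4/31)^(1−α); take logs: α·ln(117/35) = (1−α)·ln(45.4/31), i.e. α·1.2068259 = (1−α)·0.3815249.
With A = 1.2068259 and B = 0.3815249: α·A = (1−α)·B, so α = B/(A+B) = 0.3815249/1.5883508 ≈ 0.2402.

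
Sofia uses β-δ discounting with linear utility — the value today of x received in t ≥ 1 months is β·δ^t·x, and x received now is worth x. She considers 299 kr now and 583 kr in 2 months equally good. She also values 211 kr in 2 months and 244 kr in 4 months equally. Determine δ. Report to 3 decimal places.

δ ≈ 0.930

The second indifference involves only future payoffs, so β cancels: β·δ^2·211 = β·δ^4·244, giving δ^2 = 211/244 = 0.86475, so δ = 0.92992.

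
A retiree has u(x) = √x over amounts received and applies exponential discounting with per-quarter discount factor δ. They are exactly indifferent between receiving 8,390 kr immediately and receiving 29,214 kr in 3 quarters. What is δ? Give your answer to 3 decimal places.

δ ≈ 0.812

Indifference means u(8390) = δ^3 · u(29214), so δ^3 = u(8390)/u(29214).
With u(x) = √x: δ^3 = √8390/√29214 = √(8390/29214) = 0.53590.
Taking the cube root: δ = 0.53590^(1/3) ≈ 0.812.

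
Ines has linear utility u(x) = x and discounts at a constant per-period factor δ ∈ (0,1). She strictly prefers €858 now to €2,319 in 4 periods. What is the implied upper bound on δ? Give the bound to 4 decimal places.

Under u(x) = x this choice says 858 > δ^4·2319.
So δ^4 < 858/2319 = 0.36999; taking the 4th root of both positive sides preserves the inequality.
δ < (858/2319)^(1/4) ≈ 0.7799.

δ < 0.7799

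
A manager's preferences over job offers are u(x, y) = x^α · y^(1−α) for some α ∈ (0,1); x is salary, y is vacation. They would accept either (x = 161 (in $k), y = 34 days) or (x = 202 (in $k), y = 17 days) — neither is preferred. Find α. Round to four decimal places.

α ≈ 0.7534

Indifference: 161^α · 34^(1−α) = 202^α · 17^(1−α).
Rearrange to (161/202)^α = (17/34)^(1−α) and take logs: α·-0.2268633 = (1−α)·-0.6931472.
Thus α·(-0.9200105) = -0.6931472, so α = -0.6931472/-0.9200105 ≈ 0.7534.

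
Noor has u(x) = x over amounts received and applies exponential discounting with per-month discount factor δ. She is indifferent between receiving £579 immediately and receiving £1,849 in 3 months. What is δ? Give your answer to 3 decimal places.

Indifference means u(579) = δ^3 · u(1849), so δ^3 = u(579)/u(1849).
With u(x) = x: δ^3 = 579/1849 = 0.31314.
Taking the cube root: δ = 0.31314^(1/3) ≈ 0.679.

δ ≈ 0.679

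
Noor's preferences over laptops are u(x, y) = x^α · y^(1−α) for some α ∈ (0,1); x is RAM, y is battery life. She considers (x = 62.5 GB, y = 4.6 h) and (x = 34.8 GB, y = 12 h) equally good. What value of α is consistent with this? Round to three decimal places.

The Cobb–Douglas utilities coincide, so 62.5^α·4.6^(1−α) = 34.8^α·12^(1−α).
Rearrange to (62.5/34.8)^α = (12/4.6)^(1−α) and take logs: α·0.585549 = (1−α)·0.958850.
With A = 0.585549 and B = 0.958850: α·A = (1−α)·B, so α = B/(A+B) = 0.958850/1.544399 ≈ 0.621.

α ≈ 0.621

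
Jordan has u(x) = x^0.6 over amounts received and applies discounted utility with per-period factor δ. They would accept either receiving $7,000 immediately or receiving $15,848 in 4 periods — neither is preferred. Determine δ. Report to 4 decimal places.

The payoff in 4 periods is discounted by δ^4, so u(7000) = δ^4·u(15848) and δ^4 = u(7000)/u(15848).
Since u(x) = x^0.6, δ^4 = (7000/15848)^0.6 = 0.44170^0.6 = 0.61245.
So δ = 0.61245^(1/4) ≈ 0.8846.

δ ≈ 0.8846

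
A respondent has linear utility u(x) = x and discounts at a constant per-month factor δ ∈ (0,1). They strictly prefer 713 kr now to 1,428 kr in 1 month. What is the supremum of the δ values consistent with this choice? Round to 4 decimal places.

δ < 0.4993

Under u(x) = x this choice says 713 > δ·1428.
Dividing through by 1428 gives δ < 0.49930.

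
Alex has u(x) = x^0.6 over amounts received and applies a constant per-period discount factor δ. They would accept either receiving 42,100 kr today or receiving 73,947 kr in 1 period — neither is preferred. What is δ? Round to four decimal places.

The payoff in 1 period is discounted by δ, so u(42100) = δ·u(73947) and δ = u(42100)/u(73947).
Since u(x) = x^0.6, δ = (42100/73947)^0.6 = 0.56933^0.6 = 0.71321.

δ ≈ 0.7132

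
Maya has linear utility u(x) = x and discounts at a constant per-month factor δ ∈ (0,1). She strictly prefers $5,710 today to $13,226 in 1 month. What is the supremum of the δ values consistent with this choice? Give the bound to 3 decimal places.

Under u(x) = x this choice says 5710 > δ·13226.
Dividing through by 13226 gives δ < 0.43173.

δ < 0.432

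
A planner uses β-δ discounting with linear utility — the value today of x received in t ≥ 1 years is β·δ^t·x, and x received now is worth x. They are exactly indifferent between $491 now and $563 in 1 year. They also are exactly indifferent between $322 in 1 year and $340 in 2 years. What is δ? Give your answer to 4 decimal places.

Both payoffs in the second observation are in the future, so β drops out: δ^1·322 = δ^2·340 ⇒ δ = 322/340 = 0.94706.

δ ≈ 0.9471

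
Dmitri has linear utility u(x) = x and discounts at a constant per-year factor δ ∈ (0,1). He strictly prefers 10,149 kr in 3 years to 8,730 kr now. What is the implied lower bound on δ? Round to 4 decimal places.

The preference means 8730 < δ^3·10149.
Hence δ^3 > 8730/10149 = 0.86018, and x ↦ x^(1/3) is increasing on (0,∞).
δ > (8730/10149)^(1/3) ≈ 0.9510.

δ > 0.9510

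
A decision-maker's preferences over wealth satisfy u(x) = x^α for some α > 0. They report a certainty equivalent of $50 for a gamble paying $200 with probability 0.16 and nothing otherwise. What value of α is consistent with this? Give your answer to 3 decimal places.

α ≈ 1.322

The lottery's expected utility is 0.16·u(200) + 0.84·u(0) = 0.16·200^α (since u(0) = 0 for α > 0).
Equating: 50^α = 0.16·200^α, i.e. 0.2500^α = 0.16.
Take logs: α = ln 0.16 / ln(50/200) ≈ 1.32193.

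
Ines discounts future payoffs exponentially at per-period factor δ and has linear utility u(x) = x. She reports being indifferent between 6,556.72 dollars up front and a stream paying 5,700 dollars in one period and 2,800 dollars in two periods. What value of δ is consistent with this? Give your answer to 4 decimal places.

Present value of the stream is 5700·δ + 2800·δ². Indifference gives 5700δ + 2800δ² = 6556.72.
That is, 2800δ² + 5700δ − 6556.72 = 0, a quadratic in δ.
By the quadratic formula (taking the positive root), δ = (−5700 + √105925264.00) / 5600 ≈ 0.8200.

δ ≈ 0.8200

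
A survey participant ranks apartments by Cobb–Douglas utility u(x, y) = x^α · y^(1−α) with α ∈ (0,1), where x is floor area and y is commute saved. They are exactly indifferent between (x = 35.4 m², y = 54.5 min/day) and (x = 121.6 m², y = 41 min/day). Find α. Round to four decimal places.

The Cobb–Douglas utilities coincide, so 35.4^α·54.5^(1−α) = 121.6^α·41^(1−α).
Taking logs: α·ln 35.4 + (1−α)·ln 54.5 = α·ln 121.6 + (1−α)·ln 41, i.e. α·-1.2340251 = (1−α)·-0.2846286.
With A = -1.2340251 and B = -0.2846286: α·A = (1−α)·B, so α = B/(A+B) = -0.2846286/-1.5186537 ≈ 0.1874.

α ≈ 0.1874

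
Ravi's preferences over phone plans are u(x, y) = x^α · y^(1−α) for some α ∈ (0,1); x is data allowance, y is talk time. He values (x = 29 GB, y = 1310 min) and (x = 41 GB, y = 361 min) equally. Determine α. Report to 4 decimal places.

The Cobb–Douglas utilities coincide, so 29^α·1310^(1−α) = 41^α·361^(1−α).
Taking logs: α·ln 29 + (1−α)·ln 1310 = α·ln 41 + (1−α)·ln 361, i.e. α·-0.3462762 = (1−α)·-1.2889045.
So α/(1−α) = (-1.2889045)/(-0.3462762) = 3.7221862, and α = 3.7221862/4.7221862 ≈ 0.7882.

α ≈ 0.7882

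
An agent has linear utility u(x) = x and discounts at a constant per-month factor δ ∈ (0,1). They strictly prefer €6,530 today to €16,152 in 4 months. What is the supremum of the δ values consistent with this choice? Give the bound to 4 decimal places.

Comparing present values: 6530 > δ^4·16152.
So δ^4 < 6530/16152 = 0.40428; taking the 4th root of both positive sides preserves the inequality.
δ < 0.40428^(1/4) = 0.7974.

δ < 0.7974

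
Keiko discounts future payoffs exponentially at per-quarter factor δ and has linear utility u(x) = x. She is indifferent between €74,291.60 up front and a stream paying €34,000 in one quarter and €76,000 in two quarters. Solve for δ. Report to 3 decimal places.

Present value of the stream is 34000·δ + 76000·δ². Indifference gives 34000δ + 76000δ² = 74291.60.
So 76000δ² + 34000δ − 74291.60 = 0.
δ = (−34000 + √(34000² + 4·76000·74291.60)) / (2·76000) = (−34000 + √23740646400.00) / 152000 ≈ 0.790.

δ ≈ 0.790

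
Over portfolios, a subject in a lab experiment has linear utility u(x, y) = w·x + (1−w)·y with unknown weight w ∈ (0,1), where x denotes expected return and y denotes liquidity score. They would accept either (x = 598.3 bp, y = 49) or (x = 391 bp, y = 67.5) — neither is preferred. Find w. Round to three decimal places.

w = 0.082

Indifference: w·598.3 + (1−w)·49 = w·391 + (1−w)·67.5.
Rearranging, 207.3·w − 18.5·(1−w) = 0.
Hence w = 18.5/(207.3+18.5) = 18.5/225.8 = 0.082.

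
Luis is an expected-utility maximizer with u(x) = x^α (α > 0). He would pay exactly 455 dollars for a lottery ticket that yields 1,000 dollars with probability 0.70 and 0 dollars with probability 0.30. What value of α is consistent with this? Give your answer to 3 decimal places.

Since u(0) = 0, the lottery's EU is 0.70·1000^α.
Setting u(455) equal to that: 455^α = 0.70·1000^α ⇒ (455/1000)^α = 0.70.
Take logs: α = ln 0.70 / ln(455/1000) ≈ 0.45294.

α ≈ 0.453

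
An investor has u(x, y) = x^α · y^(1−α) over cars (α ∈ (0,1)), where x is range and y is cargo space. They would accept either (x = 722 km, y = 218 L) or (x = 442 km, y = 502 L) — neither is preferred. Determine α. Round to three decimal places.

α ≈ 0.630

The Cobb–Douglas utilities coincide, so 722^α·218^(1−α) = 442^α·502^(1−α).
(722/442)^α = (502/218)^(1−α); take logs: α·ln(722/442) = (1−α)·ln(502/218), i.e. α·0.490715 = (1−α)·0.834105.
So α/(1−α) = (0.834105)/(0.490715) = 1.699775, and α = 1.699775/2.699775 ≈ 0.630.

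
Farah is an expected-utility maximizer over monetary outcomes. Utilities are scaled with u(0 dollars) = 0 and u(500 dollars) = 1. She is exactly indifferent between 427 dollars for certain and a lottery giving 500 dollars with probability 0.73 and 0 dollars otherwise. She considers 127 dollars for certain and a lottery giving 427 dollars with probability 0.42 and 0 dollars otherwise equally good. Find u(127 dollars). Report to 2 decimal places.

0.31

From the first indifference, u(427 dollars) = 0.73·u(500 dollars) + 0.27·u(0 dollars) = 0.73·1 + 0.27·0 = 0.73.
The second indifference gives u(127 dollars) = 0.42·u(427 dollars) + 0.58·u(0 dollars) = 0.42·0.73 + 0.58·0.00 = 0.3066.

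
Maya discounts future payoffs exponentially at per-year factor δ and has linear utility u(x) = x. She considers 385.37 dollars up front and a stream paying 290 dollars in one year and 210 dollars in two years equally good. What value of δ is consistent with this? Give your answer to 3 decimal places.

δ ≈ 0.830

Equating present values: 385.37 = 290δ + 210δ².
So 210δ² + 290δ − 385.37 = 0.
δ = (−290 + √(290² + 4·210·385.37)) / (2·210) = (−290 + √407810.80) / 420 ≈ 0.830.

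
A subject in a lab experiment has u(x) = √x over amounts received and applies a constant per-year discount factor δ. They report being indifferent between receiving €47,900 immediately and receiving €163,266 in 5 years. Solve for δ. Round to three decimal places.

δ ≈ 0.885

The payoff in 5 years is discounted by δ^5, so u(47900) = δ^5·u(163266) and δ^5 = u(47900)/u(163266).
With u(x) = √x: δ^5 = √47900/√163266 = √(47900/163266) = 0.54165.
So δ = 0.54165^(1/5) ≈ 0.885.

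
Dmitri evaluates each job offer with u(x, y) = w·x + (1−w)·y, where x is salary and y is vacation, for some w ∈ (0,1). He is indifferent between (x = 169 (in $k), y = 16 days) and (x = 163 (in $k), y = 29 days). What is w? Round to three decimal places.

u(169,16) = u(163,29) means w·169 + (1−w)·16 = w·163 + (1−w)·29.
w·(169−163) = (1−w)·(29−16), i.e. w·6 = (1−w)·13.
Hence w = 13/(6+13) = 13/19 = 0.684.

w = 0.684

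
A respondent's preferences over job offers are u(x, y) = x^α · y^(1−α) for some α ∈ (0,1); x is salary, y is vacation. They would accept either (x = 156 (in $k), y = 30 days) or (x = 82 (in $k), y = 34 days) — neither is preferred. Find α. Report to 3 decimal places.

α ≈ 0.163

Set the two utilities equal: 156^α·30^(1−α) = 82^α·34^(1−α).
(156/82)^α = (34/30)^(1−α); take logs: α·ln(156/82) = (1−α)·ln(34/30), i.e. α·0.643137 = (1−α)·0.125163.
Thus α·(0.768300) = 0.125163, so α = 0.125163/0.768300 ≈ 0.163.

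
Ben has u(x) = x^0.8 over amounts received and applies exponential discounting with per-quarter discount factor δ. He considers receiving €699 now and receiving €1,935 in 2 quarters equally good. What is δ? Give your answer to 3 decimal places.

The payoff in 2 quarters is discounted by δ^2, so u(699) = δ^2·u(1935) and δ^2 = u(699)/u(1935).
Since u(x) = x^0.8, δ^2 = (699/1935)^0.8 = 0.36124^0.8 = 0.44283.
Hence δ = (0.44283)^(1/2) = 0.66545.

δ ≈ 0.665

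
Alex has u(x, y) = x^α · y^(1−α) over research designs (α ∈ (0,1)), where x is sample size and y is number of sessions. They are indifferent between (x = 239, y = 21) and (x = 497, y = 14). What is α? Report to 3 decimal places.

Set the two utilities equal: 239^α·21^(1−α) = 497^α·14^(1−α).
Rearrange to (239/497)^α = (14/21)^(1−α) and take logs: α·-0.732126 = (1−α)·-0.405465.
Thus α·(-1.137591) = -0.405465, so α = -0.405465/-1.137591 ≈ 0.356.

α ≈ 0.356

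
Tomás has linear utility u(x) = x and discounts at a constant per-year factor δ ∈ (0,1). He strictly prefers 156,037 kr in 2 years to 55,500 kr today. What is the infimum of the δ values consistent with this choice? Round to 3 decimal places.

Comparing present values: 55500 < δ^2·156037.
Dividing by 156037: δ^2 > 0.35568. Both sides are positive, so the square root keeps the direction.
δ > 0.35568^(1/2) = 0.596.

δ > 0.596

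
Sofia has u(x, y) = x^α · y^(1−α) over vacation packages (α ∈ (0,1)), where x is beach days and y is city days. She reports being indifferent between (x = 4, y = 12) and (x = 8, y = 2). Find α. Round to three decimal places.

Set the two utilities equal: 4^α·12^(1−α) = 8^α·2^(1−α).
Taking logs: α·ln 4 + (1−α)·ln 12 = α·ln 8 + (1−α)·ln 2, i.e. α·-0.693147 = (1−α)·-1.791759.
Thus α·(-2.484906) = -1.791759, so α = -1.791759/-2.484906 ≈ 0.721.

α ≈ 0.721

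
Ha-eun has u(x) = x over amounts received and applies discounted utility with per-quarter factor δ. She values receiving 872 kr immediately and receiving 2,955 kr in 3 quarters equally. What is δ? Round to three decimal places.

δ ≈ 0.666

The payoff in 3 quarters is discounted by δ^3, so u(872) = δ^3·u(2955) and δ^3 = u(872)/u(2955).
With u(x) = x: δ^3 = 872/2955 = 0.29509.
So δ = 0.29509^(1/3) ≈ 0.666.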